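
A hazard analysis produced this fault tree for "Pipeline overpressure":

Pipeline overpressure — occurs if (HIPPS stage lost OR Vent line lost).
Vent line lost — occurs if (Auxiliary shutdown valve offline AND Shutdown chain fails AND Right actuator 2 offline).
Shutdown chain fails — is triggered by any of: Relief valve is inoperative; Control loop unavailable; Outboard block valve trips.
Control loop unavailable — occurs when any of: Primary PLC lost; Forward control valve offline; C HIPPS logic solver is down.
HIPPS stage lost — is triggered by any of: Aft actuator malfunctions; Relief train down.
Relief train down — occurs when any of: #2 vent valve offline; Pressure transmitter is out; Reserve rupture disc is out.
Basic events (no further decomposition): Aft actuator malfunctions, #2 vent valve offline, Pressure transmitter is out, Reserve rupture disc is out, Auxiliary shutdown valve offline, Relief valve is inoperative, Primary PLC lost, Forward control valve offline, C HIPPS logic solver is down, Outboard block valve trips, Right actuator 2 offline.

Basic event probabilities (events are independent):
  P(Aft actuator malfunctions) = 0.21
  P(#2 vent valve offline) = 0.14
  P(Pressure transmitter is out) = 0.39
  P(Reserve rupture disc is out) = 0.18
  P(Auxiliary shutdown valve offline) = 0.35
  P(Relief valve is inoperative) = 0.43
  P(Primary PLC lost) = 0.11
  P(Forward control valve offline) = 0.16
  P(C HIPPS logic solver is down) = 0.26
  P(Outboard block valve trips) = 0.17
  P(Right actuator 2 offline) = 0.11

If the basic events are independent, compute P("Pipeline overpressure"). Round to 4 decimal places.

0.6698

P(Relief train down) [OR] = 1 − (1−0.14) × (1−0.39) × (1−0.18) = 0.569828
P(HIPPS stage lost) [OR] = 1 − (1−0.21) × (1−0.569828) = 0.660164
P(Control loop unavailable) [OR] = 1 − (1−0.11) × (1−0.16) × (1−0.26) = 0.446776
P(Shutdown chain fails) [OR] = 1 − (1−0.43) × (1−0.446776) × (1−0.17) = 0.738270
P(Vent line lost) [AND] = 0.35 × 0.738270 × 0.11 = 0.028423
P(Pipeline overpressure) [OR] = 1 − (1−0.660164) × (1−0.028423) = 0.669823
Rounded to 4 decimal places: P(Pipeline overpressure) ≈ 0.6698.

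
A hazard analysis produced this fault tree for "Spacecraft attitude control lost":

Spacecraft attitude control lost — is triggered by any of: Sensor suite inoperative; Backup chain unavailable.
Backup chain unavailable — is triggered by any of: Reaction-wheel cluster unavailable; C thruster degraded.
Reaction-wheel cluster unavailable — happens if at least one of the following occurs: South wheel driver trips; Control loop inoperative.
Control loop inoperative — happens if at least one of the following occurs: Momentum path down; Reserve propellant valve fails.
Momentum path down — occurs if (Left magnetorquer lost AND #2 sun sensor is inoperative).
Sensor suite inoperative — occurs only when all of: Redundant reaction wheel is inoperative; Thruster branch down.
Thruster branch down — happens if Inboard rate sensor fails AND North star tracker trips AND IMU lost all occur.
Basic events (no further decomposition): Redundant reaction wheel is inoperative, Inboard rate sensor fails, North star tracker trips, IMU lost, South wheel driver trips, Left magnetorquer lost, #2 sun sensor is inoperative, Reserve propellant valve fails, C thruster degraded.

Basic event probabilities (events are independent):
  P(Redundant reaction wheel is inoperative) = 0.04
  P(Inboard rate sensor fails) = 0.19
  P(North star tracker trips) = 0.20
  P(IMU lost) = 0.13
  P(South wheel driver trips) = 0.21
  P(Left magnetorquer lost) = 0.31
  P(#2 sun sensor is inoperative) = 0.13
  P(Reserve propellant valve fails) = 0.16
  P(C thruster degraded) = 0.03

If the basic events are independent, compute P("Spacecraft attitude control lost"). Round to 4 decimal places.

0.3824

P(Thruster branch down) [AND] = 0.19 × 0.20 × 0.13 = 0.004940
P(Sensor suite inoperative) [AND] = 0.04 × 0.004940 = 0.000198
P(Momentum path down) [AND] = 0.31 × 0.13 = 0.040300
P(Control loop inoperative) [OR] = 1 − (1−0.040300) × (1−0.16) = 0.193852
P(Reaction-wheel cluster unavailable) [OR] = 1 − (1−0.21) × (1−0.193852) = 0.363143
P(Backup chain unavailable) [OR] = 1 − (1−0.363143) × (1−0.03) = 0.382249
P(Spacecraft attitude control lost) [OR] = 1 − (1−0.000198) × (1−0.382249) = 0.382371
Rounded to 4 decimal places: P(Spacecraft attitude control lost) ≈ 0.3824.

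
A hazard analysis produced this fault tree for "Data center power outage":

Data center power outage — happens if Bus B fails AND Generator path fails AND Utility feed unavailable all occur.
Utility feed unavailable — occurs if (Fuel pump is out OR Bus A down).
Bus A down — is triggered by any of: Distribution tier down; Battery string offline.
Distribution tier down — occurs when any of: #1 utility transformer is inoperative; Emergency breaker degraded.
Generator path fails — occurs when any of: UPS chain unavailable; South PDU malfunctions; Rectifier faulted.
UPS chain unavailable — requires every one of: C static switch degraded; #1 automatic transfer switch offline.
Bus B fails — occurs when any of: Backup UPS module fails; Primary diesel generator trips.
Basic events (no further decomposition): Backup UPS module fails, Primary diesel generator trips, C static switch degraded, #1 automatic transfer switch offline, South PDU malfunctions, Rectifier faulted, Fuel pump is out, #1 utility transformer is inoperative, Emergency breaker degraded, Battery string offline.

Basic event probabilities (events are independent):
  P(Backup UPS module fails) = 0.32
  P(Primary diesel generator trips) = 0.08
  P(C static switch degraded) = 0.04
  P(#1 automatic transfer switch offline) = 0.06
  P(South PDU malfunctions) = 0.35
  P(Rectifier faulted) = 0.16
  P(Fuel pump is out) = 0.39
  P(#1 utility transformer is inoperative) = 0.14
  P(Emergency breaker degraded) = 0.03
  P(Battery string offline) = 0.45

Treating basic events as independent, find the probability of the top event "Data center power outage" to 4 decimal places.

0.1228

P(Bus B fails) [OR] = 1 − (1−0.32) × (1−0.08) = 0.374400
P(UPS chain unavailable) [AND] = 0.04 × 0.06 = 0.002400
P(Generator path fails) [OR] = 1 − (1−0.002400) × (1−0.35) × (1−0.16) = 0.455310
P(Distribution tier down) [OR] = 1 − (1−0.14) × (1−0.03) = 0.165800
P(Bus A down) [OR] = 1 − (1−0.165800) × (1−0.45) = 0.541190
P(Utility feed unavailable) [OR] = 1 − (1−0.39) × (1−0.541190) = 0.720126
P(Data center power outage) [AND] = 0.374400 × 0.455310 × 0.720126 = 0.122758
Rounded to 4 decimal places: P(Data center power outage) ≈ 0.1228.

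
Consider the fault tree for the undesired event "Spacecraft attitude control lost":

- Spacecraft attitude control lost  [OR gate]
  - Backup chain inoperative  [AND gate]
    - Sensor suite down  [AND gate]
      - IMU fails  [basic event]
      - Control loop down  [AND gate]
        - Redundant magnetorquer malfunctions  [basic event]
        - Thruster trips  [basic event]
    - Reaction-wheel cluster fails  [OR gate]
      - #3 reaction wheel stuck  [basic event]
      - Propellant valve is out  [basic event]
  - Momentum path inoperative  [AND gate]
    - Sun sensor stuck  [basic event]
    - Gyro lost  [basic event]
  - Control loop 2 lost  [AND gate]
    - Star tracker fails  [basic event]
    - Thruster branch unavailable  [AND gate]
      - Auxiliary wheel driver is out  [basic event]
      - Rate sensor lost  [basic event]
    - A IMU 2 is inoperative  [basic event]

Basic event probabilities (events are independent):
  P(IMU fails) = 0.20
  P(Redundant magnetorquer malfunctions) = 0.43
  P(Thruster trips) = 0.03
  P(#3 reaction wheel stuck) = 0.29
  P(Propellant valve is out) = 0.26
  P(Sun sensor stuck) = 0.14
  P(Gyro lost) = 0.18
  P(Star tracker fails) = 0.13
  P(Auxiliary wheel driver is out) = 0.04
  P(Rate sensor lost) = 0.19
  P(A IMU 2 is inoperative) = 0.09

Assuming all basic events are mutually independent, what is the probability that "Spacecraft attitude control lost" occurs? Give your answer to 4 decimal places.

P(Control loop down) [AND] = 0.43 × 0.03 = 0.012900
P(Sensor suite down) [AND] = 0.20 × 0.012900 = 0.002580
P(Reaction-wheel cluster fails) [OR] = 1 − (1−0.29) × (1−0.26) = 0.474600
P(Backup chain inoperative) [AND] = 0.002580 × 0.474600 = 0.001224
P(Momentum path inoperative) [AND] = 0.14 × 0.18 = 0.025200
P(Thruster branch unavailable) [AND] = 0.04 × 0.19 = 0.007600
P(Control loop 2 lost) [AND] = 0.13 × 0.007600 × 0.09 = 0.000089
P(Spacecraft attitude control lost) [OR] = 1 − (1−0.001224) × (1−0.025200) × (1−0.000089) = 0.026480
Rounded to 4 decimal places: P(Spacecraft attitude control lost) ≈ 0.0265.

0.0265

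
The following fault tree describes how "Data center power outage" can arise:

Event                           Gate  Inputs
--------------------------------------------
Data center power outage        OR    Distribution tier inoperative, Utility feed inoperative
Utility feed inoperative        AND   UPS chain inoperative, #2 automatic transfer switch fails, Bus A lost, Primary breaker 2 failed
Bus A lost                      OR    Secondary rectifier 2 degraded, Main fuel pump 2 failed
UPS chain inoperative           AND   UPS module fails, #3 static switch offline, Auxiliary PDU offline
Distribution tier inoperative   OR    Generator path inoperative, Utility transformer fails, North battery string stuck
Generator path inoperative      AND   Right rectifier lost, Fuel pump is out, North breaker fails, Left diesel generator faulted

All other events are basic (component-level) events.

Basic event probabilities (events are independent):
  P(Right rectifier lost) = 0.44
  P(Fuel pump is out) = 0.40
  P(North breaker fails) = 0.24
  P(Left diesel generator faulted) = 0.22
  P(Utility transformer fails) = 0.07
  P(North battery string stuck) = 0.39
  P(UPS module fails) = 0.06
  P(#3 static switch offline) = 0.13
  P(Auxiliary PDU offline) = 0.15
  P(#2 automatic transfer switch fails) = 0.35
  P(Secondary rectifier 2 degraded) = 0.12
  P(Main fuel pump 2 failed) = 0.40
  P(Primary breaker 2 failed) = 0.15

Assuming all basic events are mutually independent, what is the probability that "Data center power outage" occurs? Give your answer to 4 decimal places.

0.4380

P(Generator path inoperative) [AND] = 0.44 × 0.40 × 0.24 × 0.22 = 0.009293
P(Distribution tier inoperative) [OR] = 1 − (1−0.009293) × (1−0.07) × (1−0.39) = 0.437972
P(UPS chain inoperative) [AND] = 0.06 × 0.13 × 0.15 = 0.001170
P(Bus A lost) [OR] = 1 − (1−0.12) × (1−0.40) = 0.472000
P(Utility feed inoperative) [AND] = 0.001170 × 0.35 × 0.472000 × 0.15 = 0.000029
P(Data center power outage) [OR] = 1 − (1−0.437972) × (1−0.000029) = 0.437988
Rounded to 4 decimal places: P(Data center power outage) ≈ 0.4380.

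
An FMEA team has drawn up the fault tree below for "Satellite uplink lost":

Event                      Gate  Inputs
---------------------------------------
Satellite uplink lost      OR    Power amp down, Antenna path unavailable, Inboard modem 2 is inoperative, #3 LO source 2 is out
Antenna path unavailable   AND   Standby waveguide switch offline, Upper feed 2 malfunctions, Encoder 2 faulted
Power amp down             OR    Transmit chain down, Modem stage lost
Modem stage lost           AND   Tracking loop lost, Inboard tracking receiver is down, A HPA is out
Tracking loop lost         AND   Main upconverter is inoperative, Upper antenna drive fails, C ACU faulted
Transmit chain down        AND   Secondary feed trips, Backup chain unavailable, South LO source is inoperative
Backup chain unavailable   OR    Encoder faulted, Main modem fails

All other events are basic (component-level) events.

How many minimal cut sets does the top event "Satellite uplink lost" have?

Backup chain unavailable [OR]: union of children's cut sets → 2 cut set(s).
Transmit chain down [AND]: one cut set from each child combined → 1 × 2 × 1 = 2 cut set(s).
Tracking loop lost [AND]: one cut set from each child combined → 1 × 1 × 1 = 1 cut set(s).
Modem stage lost [AND]: one cut set from each child combined → 1 × 1 × 1 = 1 cut set(s).
Power amp down [OR]: union of children's cut sets → 3 cut set(s).
Antenna path unavailable [AND]: one cut set from each child combined → 1 × 1 × 1 = 1 cut set(s).
Satellite uplink lost [OR]: union of children's cut sets → 6 cut set(s).
Minimal cut sets: {Encoder faulted, Secondary feed trips, South LO source is inoperative}; {Main modem fails, Secondary feed trips, South LO source is inoperative}; {A HPA is out, C ACU faulted, Inboard tracking receiver is down, Main upconverter is inoperative, Upper antenna drive fails}; {Encoder 2 faulted, Standby waveguide switch offline, Upper feed 2 malfunctions}; {Inboard modem 2 is inoperative}; {#3 LO source 2 is out}.

6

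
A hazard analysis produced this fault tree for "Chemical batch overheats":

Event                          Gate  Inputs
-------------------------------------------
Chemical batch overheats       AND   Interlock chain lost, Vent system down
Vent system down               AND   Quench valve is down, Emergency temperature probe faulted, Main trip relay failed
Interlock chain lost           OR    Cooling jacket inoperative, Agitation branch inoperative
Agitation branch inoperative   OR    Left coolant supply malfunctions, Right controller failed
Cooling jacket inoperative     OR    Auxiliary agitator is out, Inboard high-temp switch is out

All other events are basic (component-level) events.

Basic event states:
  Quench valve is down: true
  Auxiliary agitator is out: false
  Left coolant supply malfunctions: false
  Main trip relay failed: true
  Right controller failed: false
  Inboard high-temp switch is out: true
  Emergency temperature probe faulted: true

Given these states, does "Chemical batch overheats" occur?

Yes

Cooling jacket inoperative [OR]: Auxiliary agitator is out=not, Inboard high-temp switch is out=occurs → at least one input occurs → occurs.
Agitation branch inoperative [OR]: Left coolant supply malfunctions=not, Right controller failed=not → no input occurs → does not occur.
Interlock chain lost [OR]: Cooling jacket inoperative=occurs, Agitation branch inoperative=not → at least one input occurs → occurs.
Vent system down [AND]: Quench valve is down=occurs, Emergency temperature probe faulted=occurs, Main trip relay failed=occurs → all inputs occur → occurs.
Chemical batch overheats [AND]: Interlock chain lost=occurs, Vent system down=occurs → all inputs occur → occurs.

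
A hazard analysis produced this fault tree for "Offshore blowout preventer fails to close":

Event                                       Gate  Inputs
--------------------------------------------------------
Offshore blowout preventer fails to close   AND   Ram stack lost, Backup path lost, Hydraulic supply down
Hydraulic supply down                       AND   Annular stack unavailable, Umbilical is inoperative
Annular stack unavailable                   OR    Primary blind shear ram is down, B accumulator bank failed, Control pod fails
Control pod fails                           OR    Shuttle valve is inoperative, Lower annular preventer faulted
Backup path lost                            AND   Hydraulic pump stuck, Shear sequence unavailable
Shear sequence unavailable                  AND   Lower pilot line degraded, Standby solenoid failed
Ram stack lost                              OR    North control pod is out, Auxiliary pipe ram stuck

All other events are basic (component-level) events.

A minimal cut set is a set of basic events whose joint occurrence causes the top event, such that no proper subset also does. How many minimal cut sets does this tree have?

8

Ram stack lost [OR]: union of children's cut sets → 2 cut set(s).
Shear sequence unavailable [AND]: one cut set from each child combined → 1 × 1 = 1 cut set(s).
Backup path lost [AND]: one cut set from each child combined → 1 × 1 = 1 cut set(s).
Control pod fails [OR]: union of children's cut sets → 2 cut set(s).
Annular stack unavailable [OR]: union of children's cut sets → 4 cut set(s).
Hydraulic supply down [AND]: one cut set from each child combined → 4 × 1 = 4 cut set(s).
Offshore blowout preventer fails to close [AND]: one cut set from each child combined → 2 × 1 × 4 = 8 cut set(s).
Minimal cut sets: {Hydraulic pump stuck, Lower pilot line degraded, North control pod is out, Primary blind shear ram is down, Standby solenoid failed, Umbilical is inoperative}; {B accumulator bank failed, Hydraulic pump stuck, Lower pilot line degraded, North control pod is out, Standby solenoid failed, Umbilical is inoperative}; {Hydraulic pump stuck, Lower pilot line degraded, North control pod is out, Shuttle valve is inoperative, Standby solenoid failed, Umbilical is inoperative}; {Hydraulic pump stuck, Lower annular preventer faulted, Lower pilot line degraded, North control pod is out, Standby solenoid failed, Umbilical is inoperative}; {Auxiliary pipe ram stuck, Hydraulic pump stuck, Lower pilot line degraded, Primary blind shear ram is down, Standby solenoid failed, Umbilical is inoperative}; {Auxiliary pipe ram stuck, B accumulator bank failed, Hydraulic pump stuck, Lower pilot line degraded, Standby solenoid failed, Umbilical is inoperative}; {Auxiliary pipe ram stuck, Hydraulic pump stuck, Lower pilot line degraded, Shuttle valve is inoperative, Standby solenoid failed, Umbilical is inoperative}; {Auxiliary pipe ram stuck, Hydraulic pump stuck, Lower annular preventer faulted, Lower pilot line degraded, Standby solenoid failed, Umbilical is inoperative}.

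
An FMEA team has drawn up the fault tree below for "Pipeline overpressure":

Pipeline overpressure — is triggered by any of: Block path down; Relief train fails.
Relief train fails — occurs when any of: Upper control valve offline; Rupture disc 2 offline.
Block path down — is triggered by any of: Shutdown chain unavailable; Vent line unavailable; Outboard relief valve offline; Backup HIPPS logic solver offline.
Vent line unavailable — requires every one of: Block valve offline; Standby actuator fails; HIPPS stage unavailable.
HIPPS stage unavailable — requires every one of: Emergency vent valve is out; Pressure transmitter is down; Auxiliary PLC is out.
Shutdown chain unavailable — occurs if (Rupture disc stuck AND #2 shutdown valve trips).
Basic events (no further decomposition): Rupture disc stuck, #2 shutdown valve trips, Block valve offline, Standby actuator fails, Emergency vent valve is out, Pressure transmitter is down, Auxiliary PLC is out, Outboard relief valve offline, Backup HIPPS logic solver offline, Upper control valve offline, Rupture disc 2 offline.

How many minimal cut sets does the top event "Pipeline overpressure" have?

Shutdown chain unavailable [AND]: one cut set from each child combined → 1 × 1 = 1 cut set(s).
HIPPS stage unavailable [AND]: one cut set from each child combined → 1 × 1 × 1 = 1 cut set(s).
Vent line unavailable [AND]: one cut set from each child combined → 1 × 1 × 1 = 1 cut set(s).
Block path down [OR]: union of children's cut sets → 4 cut set(s).
Relief train fails [OR]: union of children's cut sets → 2 cut set(s).
Pipeline overpressure [OR]: union of children's cut sets → 6 cut set(s).
Minimal cut sets: {#2 shutdown valve trips, Rupture disc stuck}; {Auxiliary PLC is out, Block valve offline, Emergency vent valve is out, Pressure transmitter is down, Standby actuator fails}; {Outboard relief valve offline}; {Backup HIPPS logic solver offline}; {Upper control valve offline}; {Rupture disc 2 offline}.

6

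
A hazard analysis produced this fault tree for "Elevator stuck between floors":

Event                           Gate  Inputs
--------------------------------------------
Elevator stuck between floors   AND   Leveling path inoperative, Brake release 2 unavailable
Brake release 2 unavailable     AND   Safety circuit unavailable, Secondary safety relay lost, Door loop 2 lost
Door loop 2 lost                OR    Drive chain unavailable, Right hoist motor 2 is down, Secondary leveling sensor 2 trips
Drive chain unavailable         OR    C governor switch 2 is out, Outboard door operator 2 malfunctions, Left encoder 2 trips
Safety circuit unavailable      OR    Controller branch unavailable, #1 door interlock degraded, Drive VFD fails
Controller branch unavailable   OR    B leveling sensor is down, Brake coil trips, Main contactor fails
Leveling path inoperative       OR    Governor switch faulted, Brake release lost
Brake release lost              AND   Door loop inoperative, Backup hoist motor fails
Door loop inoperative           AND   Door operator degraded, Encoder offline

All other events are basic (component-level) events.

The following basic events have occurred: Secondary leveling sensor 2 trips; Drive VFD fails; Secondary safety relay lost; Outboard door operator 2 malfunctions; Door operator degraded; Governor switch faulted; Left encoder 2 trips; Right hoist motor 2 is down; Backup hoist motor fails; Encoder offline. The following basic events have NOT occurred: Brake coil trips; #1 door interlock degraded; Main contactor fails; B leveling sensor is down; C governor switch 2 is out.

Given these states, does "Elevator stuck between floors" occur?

Yes

Door loop inoperative [AND]: Door operator degraded=occurs, Encoder offline=occurs → all inputs occur → occurs.
Brake release lost [AND]: Door loop inoperative=occurs, Backup hoist motor fails=occurs → all inputs occur → occurs.
Leveling path inoperative [OR]: Governor switch faulted=occurs, Brake release lost=occurs → at least one input occurs → occurs.
Controller branch unavailable [OR]: B leveling sensor is down=not, Brake coil trips=not, Main contactor fails=not → no input occurs → does not occur.
Safety circuit unavailable [OR]: Controller branch unavailable=not, #1 door interlock degraded=not, Drive VFD fails=occurs → at least one input occurs → occurs.
Drive chain unavailable [OR]: C governor switch 2 is out=not, Outboard door operator 2 malfunctions=occurs, Left encoder 2 trips=occurs → at least one input occurs → occurs.
Door loop 2 lost [OR]: Drive chain unavailable=occurs, Right hoist motor 2 is down=occurs, Secondary leveling sensor 2 trips=occurs → at least one input occurs → occurs.
Brake release 2 unavailable [AND]: Safety circuit unavailable=occurs, Secondary safety relay lost=occurs, Door loop 2 lost=occurs → all inputs occur → occurs.
Elevator stuck between floors [AND]: Leveling path inoperative=occurs, Brake release 2 unavailable=occurs → all inputs occur → occurs.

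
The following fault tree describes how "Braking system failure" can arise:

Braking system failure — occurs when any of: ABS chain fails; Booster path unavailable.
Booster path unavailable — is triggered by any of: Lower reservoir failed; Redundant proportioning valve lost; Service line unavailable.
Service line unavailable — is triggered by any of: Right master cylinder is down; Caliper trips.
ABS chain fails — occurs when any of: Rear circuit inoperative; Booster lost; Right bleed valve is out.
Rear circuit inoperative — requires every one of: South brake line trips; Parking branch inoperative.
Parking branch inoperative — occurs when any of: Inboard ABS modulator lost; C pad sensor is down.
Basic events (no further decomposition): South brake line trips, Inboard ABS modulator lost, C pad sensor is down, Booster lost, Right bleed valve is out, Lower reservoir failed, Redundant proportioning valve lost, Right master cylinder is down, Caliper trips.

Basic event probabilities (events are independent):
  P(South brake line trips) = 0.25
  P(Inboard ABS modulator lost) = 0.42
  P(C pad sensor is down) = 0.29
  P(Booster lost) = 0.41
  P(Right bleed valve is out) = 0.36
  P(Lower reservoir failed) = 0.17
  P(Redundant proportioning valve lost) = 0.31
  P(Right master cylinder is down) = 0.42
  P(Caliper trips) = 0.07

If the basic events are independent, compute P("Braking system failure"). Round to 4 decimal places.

P(Parking branch inoperative) [OR] = 1 − (1−0.42) × (1−0.29) = 0.588200
P(Rear circuit inoperative) [AND] = 0.25 × 0.588200 = 0.147050
P(ABS chain fails) [OR] = 1 − (1−0.147050) × (1−0.41) × (1−0.36) = 0.677926
P(Service line unavailable) [OR] = 1 − (1−0.42) × (1−0.07) = 0.460600
P(Booster path unavailable) [OR] = 1 − (1−0.17) × (1−0.31) × (1−0.460600) = 0.691086
P(Braking system failure) [OR] = 1 − (1−0.677926) × (1−0.691086) = 0.900507
Rounded to 4 decimal places: P(Braking system failure) ≈ 0.9005.

0.9005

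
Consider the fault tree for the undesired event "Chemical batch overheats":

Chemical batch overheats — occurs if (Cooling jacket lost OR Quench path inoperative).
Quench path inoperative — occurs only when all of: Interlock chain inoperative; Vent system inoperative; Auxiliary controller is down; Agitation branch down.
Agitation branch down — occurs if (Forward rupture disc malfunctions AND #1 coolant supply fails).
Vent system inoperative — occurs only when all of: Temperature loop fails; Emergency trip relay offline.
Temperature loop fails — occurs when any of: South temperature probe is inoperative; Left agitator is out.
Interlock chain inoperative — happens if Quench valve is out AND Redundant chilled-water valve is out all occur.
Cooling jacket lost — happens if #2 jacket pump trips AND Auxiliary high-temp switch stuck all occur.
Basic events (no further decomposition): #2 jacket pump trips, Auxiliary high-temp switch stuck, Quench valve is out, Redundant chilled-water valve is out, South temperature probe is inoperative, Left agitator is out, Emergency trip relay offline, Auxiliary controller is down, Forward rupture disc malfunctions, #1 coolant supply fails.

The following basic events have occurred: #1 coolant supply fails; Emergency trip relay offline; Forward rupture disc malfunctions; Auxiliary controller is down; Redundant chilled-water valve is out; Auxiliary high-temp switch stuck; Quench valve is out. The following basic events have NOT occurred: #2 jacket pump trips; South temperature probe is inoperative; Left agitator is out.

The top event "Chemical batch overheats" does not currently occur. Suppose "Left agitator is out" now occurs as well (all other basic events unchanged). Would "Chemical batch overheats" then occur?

Yes

Counterfactual: set "Left agitator is out" to occurred.
Cooling jacket lost [AND]: #2 jacket pump trips=not, Auxiliary high-temp switch stuck=occurs → not all inputs occur → does not occur.
Interlock chain inoperative [AND]: Quench valve is out=occurs, Redundant chilled-water valve is out=occurs → all inputs occur → occurs.
Temperature loop fails [OR]: South temperature probe is inoperative=not, Left agitator is out=occurs → at least one input occurs → occurs.
Vent system inoperative [AND]: Temperature loop fails=occurs, Emergency trip relay offline=occurs → all inputs occur → occurs.
Agitation branch down [AND]: Forward rupture disc malfunctions=occurs, #1 coolant supply fails=occurs → all inputs occur → occurs.
Quench path inoperative [AND]: Interlock chain inoperative=occurs, Vent system inoperative=occurs, Auxiliary controller is down=occurs, Agitation branch down=occurs → all inputs occur → occurs.
Chemical batch overheats [OR]: Cooling jacket lost=not, Quench path inoperative=occurs → at least one input occurs → occurs.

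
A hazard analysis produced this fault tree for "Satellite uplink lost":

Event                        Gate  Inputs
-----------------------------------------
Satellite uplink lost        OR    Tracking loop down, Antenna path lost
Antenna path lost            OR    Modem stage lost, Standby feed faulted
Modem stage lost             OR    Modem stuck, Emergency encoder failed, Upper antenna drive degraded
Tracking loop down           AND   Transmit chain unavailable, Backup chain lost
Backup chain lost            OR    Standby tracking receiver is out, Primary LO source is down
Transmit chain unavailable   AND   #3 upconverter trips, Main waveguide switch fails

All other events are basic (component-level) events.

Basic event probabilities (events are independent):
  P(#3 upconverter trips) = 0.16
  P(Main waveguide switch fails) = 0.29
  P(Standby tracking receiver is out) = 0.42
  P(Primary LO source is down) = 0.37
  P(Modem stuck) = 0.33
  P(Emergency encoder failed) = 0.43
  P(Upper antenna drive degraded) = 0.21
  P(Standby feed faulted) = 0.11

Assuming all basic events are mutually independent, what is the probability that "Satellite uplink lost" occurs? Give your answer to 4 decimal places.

P(Transmit chain unavailable) [AND] = 0.16 × 0.29 = 0.046400
P(Backup chain lost) [OR] = 1 − (1−0.42) × (1−0.37) = 0.634600
P(Tracking loop down) [AND] = 0.046400 × 0.634600 = 0.029445
P(Modem stage lost) [OR] = 1 − (1−0.33) × (1−0.43) × (1−0.21) = 0.698299
P(Antenna path lost) [OR] = 1 − (1−0.698299) × (1−0.11) = 0.731486
P(Satellite uplink lost) [OR] = 1 − (1−0.029445) × (1−0.731486) = 0.739392
Rounded to 4 decimal places: P(Satellite uplink lost) ≈ 0.7394.

0.7394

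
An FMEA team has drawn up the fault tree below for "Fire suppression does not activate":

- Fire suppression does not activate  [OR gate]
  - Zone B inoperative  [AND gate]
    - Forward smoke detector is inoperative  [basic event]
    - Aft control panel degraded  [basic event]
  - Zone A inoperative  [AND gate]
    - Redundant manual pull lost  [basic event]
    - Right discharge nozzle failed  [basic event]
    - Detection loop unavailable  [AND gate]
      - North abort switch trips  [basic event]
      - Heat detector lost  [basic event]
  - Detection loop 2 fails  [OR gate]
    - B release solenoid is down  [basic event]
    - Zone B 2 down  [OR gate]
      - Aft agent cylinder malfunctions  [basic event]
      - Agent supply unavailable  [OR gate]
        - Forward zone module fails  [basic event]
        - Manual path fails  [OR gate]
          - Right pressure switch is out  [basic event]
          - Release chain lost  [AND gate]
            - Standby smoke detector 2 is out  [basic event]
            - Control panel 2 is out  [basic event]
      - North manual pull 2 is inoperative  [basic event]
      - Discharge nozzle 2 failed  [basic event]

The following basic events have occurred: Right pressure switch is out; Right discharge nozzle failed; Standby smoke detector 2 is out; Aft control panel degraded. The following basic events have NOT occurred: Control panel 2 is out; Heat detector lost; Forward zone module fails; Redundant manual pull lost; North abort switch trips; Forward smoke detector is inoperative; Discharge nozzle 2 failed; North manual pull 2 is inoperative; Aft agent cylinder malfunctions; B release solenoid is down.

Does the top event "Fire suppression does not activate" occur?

Yes

Zone B inoperative [AND]: Forward smoke detector is inoperative=not, Aft control panel degraded=occurs → not all inputs occur → does not occur.
Detection loop unavailable [AND]: North abort switch trips=not, Heat detector lost=not → not all inputs occur → does not occur.
Zone A inoperative [AND]: Redundant manual pull lost=not, Right discharge nozzle failed=occurs, Detection loop unavailable=not → not all inputs occur → does not occur.
Release chain lost [AND]: Standby smoke detector 2 is out=occurs, Control panel 2 is out=not → not all inputs occur → does not occur.
Manual path fails [OR]: Right pressure switch is out=occurs, Release chain lost=not → at least one input occurs → occurs.
Agent supply unavailable [OR]: Forward zone module fails=not, Manual path fails=occurs → at least one input occurs → occurs.
Zone B 2 down [OR]: Aft agent cylinder malfunctions=not, Agent supply unavailable=occurs, North manual pull 2 is inoperative=not, Discharge nozzle 2 failed=not → at least one input occurs → occurs.
Detection loop 2 fails [OR]: B release solenoid is down=not, Zone B 2 down=occurs → at least one input occurs → occurs.
Fire suppression does not activate [OR]: Zone B inoperative=not, Zone A inoperative=not, Detection loop 2 fails=occurs → at least one input occurs → occurs.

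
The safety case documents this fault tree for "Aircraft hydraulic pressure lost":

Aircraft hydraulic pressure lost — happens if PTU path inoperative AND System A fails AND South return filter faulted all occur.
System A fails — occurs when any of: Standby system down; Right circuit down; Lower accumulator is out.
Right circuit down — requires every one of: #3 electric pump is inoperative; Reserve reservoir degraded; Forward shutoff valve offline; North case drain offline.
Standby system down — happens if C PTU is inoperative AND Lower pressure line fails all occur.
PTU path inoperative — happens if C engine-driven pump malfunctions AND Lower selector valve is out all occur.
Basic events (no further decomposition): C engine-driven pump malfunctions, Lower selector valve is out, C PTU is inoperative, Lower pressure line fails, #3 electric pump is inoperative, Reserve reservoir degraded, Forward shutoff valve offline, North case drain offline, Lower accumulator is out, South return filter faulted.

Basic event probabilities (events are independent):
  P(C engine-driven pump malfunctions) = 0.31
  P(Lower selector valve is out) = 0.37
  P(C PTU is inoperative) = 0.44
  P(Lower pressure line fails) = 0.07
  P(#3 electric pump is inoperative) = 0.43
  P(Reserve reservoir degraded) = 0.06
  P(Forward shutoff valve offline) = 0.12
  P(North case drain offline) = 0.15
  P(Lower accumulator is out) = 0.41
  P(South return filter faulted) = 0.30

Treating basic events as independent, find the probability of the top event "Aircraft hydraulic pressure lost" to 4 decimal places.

0.0147

P(PTU path inoperative) [AND] = 0.31 × 0.37 = 0.114700
P(Standby system down) [AND] = 0.44 × 0.07 = 0.030800
P(Right circuit down) [AND] = 0.43 × 0.06 × 0.12 × 0.15 = 0.000464
P(System A fails) [OR] = 1 − (1−0.030800) × (1−0.000464) × (1−0.41) = 0.428437
P(Aircraft hydraulic pressure lost) [AND] = 0.114700 × 0.428437 × 0.30 = 0.014743
Rounded to 4 decimal places: P(Aircraft hydraulic pressure lost) ≈ 0.0147.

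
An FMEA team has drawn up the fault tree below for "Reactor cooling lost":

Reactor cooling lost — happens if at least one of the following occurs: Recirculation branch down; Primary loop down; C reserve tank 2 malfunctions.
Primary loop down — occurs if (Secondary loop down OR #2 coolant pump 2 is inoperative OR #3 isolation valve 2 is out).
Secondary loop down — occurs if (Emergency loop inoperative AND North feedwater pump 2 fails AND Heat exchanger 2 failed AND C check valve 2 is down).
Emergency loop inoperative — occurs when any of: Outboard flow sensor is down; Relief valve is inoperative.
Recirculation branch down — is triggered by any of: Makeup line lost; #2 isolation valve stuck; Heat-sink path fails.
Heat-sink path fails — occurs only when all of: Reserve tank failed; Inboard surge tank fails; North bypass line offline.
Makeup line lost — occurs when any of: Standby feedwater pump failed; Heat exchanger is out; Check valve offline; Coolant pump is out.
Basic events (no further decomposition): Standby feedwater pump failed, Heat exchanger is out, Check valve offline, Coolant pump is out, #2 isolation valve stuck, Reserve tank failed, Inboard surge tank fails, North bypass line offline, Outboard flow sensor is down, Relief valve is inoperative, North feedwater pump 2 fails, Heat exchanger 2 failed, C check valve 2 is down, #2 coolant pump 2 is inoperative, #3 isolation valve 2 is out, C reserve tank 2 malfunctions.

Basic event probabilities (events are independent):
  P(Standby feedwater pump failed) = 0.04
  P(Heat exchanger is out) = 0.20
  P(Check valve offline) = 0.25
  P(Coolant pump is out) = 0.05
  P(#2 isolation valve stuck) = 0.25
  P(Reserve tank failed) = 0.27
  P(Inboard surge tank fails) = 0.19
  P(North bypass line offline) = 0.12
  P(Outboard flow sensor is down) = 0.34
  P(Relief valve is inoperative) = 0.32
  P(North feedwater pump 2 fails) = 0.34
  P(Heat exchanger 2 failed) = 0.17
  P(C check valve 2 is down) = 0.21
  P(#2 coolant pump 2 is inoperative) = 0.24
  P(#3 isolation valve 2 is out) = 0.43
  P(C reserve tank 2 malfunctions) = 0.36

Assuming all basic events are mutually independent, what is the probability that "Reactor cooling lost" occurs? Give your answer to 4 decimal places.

0.8877

P(Makeup line lost) [OR] = 1 − (1−0.04) × (1−0.20) × (1−0.25) × (1−0.05) = 0.452800
P(Heat-sink path fails) [AND] = 0.27 × 0.19 × 0.12 = 0.006156
P(Recirculation branch down) [OR] = 1 − (1−0.452800) × (1−0.25) × (1−0.006156) = 0.592126
P(Emergency loop inoperative) [OR] = 1 − (1−0.34) × (1−0.32) = 0.551200
P(Secondary loop down) [AND] = 0.551200 × 0.34 × 0.17 × 0.21 = 0.006690
P(Primary loop down) [OR] = 1 − (1−0.006690) × (1−0.24) × (1−0.43) = 0.569698
P(Reactor cooling lost) [OR] = 1 − (1−0.592126) × (1−0.569698) × (1−0.36) = 0.887674
Rounded to 4 decimal places: P(Reactor cooling lost) ≈ 0.8877.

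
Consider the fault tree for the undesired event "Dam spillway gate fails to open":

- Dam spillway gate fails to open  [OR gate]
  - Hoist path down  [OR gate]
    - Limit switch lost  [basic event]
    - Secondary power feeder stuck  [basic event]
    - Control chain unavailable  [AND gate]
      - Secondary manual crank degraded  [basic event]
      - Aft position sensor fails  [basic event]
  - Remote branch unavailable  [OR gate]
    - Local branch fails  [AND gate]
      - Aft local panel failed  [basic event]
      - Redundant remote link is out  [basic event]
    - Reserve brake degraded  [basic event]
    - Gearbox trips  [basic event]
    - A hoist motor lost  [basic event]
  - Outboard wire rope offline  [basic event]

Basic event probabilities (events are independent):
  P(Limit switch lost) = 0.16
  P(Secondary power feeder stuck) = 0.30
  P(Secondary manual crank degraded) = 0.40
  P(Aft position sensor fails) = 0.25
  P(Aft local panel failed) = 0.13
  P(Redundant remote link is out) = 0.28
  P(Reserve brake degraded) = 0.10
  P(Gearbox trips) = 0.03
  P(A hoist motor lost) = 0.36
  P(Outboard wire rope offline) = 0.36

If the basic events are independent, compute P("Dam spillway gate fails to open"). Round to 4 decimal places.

0.8177

P(Control chain unavailable) [AND] = 0.40 × 0.25 = 0.100000
P(Hoist path down) [OR] = 1 − (1−0.16) × (1−0.30) × (1−0.100000) = 0.470800
P(Local branch fails) [AND] = 0.13 × 0.28 = 0.036400
P(Remote branch unavailable) [OR] = 1 − (1−0.036400) × (1−0.10) × (1−0.03) × (1−0.36) = 0.461617
P(Dam spillway gate fails to open) [OR] = 1 − (1−0.470800) × (1−0.461617) × (1−0.36) = 0.817656
Rounded to 4 decimal places: P(Dam spillway gate fails to open) ≈ 0.8177.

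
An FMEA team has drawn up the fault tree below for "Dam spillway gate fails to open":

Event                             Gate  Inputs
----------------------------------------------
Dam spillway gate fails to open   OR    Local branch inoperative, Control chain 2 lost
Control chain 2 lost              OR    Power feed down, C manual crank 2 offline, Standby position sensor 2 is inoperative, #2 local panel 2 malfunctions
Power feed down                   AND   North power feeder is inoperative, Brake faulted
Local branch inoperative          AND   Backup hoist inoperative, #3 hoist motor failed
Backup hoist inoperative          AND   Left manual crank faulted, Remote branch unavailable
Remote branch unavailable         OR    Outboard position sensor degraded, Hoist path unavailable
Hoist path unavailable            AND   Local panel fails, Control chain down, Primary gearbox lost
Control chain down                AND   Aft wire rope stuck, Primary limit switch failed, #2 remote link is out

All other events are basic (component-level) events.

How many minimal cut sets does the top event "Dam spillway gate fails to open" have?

Control chain down [AND]: one cut set from each child combined → 1 × 1 × 1 = 1 cut set(s).
Hoist path unavailable [AND]: one cut set from each child combined → 1 × 1 × 1 = 1 cut set(s).
Remote branch unavailable [OR]: union of children's cut sets → 2 cut set(s).
Backup hoist inoperative [AND]: one cut set from each child combined → 1 × 2 = 2 cut set(s).
Local branch inoperative [AND]: one cut set from each child combined → 2 × 1 = 2 cut set(s).
Power feed down [AND]: one cut set from each child combined → 1 × 1 = 1 cut set(s).
Control chain 2 lost [OR]: union of children's cut sets → 4 cut set(s).
Dam spillway gate fails to open [OR]: union of children's cut sets → 6 cut set(s).
Minimal cut sets: {#3 hoist motor failed, Left manual crank faulted, Outboard position sensor degraded}; {#2 remote link is out, #3 hoist motor failed, Aft wire rope stuck, Left manual crank faulted, Local panel fails, Primary gearbox lost, Primary limit switch failed}; {Brake faulted, North power feeder is inoperative}; {C manual crank 2 offline}; {Standby position sensor 2 is inoperative}; {#2 local panel 2 malfunctions}.

6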